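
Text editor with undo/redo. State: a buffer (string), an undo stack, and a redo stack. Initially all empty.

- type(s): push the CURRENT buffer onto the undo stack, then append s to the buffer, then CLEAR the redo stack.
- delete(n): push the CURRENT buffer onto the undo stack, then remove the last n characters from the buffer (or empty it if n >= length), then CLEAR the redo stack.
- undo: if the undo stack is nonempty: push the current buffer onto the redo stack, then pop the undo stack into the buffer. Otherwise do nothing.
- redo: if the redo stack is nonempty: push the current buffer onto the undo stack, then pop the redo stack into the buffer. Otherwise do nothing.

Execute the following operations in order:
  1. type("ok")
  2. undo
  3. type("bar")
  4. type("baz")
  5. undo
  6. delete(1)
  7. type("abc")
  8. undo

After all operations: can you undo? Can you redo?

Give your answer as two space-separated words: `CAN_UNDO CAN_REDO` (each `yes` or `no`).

Answer: yes yes

Derivation:
After op 1 (type): buf='ok' undo_depth=1 redo_depth=0
After op 2 (undo): buf='(empty)' undo_depth=0 redo_depth=1
After op 3 (type): buf='bar' undo_depth=1 redo_depth=0
After op 4 (type): buf='barbaz' undo_depth=2 redo_depth=0
After op 5 (undo): buf='bar' undo_depth=1 redo_depth=1
After op 6 (delete): buf='ba' undo_depth=2 redo_depth=0
After op 7 (type): buf='baabc' undo_depth=3 redo_depth=0
After op 8 (undo): buf='ba' undo_depth=2 redo_depth=1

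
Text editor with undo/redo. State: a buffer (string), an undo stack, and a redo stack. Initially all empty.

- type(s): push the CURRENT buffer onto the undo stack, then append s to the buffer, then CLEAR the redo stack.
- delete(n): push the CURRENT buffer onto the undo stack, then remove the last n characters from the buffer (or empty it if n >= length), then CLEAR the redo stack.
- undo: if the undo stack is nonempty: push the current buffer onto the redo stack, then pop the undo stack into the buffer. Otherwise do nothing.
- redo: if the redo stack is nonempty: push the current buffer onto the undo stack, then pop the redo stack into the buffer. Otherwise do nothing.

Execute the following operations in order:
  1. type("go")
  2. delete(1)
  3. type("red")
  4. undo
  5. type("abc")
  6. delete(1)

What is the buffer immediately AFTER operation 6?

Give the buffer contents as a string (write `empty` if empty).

Answer: gab

Derivation:
After op 1 (type): buf='go' undo_depth=1 redo_depth=0
After op 2 (delete): buf='g' undo_depth=2 redo_depth=0
After op 3 (type): buf='gred' undo_depth=3 redo_depth=0
After op 4 (undo): buf='g' undo_depth=2 redo_depth=1
After op 5 (type): buf='gabc' undo_depth=3 redo_depth=0
After op 6 (delete): buf='gab' undo_depth=4 redo_depth=0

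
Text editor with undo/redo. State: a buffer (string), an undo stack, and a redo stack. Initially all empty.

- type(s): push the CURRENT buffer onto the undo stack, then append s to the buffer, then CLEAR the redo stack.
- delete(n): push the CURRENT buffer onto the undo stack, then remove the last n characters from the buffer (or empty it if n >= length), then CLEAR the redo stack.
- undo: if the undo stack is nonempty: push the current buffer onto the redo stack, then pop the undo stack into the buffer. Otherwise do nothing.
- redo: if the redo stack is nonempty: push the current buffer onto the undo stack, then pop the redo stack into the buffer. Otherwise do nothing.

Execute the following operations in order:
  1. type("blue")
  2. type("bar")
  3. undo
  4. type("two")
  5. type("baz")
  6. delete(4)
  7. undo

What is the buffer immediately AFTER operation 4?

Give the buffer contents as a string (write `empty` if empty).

After op 1 (type): buf='blue' undo_depth=1 redo_depth=0
After op 2 (type): buf='bluebar' undo_depth=2 redo_depth=0
After op 3 (undo): buf='blue' undo_depth=1 redo_depth=1
After op 4 (type): buf='bluetwo' undo_depth=2 redo_depth=0

Answer: bluetwo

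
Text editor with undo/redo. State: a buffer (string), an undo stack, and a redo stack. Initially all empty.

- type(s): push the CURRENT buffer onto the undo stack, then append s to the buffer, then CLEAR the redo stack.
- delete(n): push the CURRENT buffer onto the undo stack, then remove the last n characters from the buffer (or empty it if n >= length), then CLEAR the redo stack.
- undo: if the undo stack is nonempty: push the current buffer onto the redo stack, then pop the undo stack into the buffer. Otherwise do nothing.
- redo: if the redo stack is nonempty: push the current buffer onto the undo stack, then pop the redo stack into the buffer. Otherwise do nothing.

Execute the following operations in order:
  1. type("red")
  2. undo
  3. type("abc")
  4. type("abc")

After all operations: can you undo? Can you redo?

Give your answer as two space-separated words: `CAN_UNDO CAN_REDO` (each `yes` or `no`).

Answer: yes no

Derivation:
After op 1 (type): buf='red' undo_depth=1 redo_depth=0
After op 2 (undo): buf='(empty)' undo_depth=0 redo_depth=1
After op 3 (type): buf='abc' undo_depth=1 redo_depth=0
After op 4 (type): buf='abcabc' undo_depth=2 redo_depth=0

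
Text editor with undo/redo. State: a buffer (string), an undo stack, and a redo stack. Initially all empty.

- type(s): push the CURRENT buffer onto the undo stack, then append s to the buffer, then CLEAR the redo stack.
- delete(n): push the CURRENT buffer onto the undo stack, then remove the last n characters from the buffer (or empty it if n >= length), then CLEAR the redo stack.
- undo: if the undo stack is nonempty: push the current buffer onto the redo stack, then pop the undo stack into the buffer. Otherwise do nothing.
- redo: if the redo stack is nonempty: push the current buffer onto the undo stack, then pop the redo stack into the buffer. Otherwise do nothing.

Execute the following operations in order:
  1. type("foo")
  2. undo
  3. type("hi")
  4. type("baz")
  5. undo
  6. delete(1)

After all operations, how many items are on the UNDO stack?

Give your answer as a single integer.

After op 1 (type): buf='foo' undo_depth=1 redo_depth=0
After op 2 (undo): buf='(empty)' undo_depth=0 redo_depth=1
After op 3 (type): buf='hi' undo_depth=1 redo_depth=0
After op 4 (type): buf='hibaz' undo_depth=2 redo_depth=0
After op 5 (undo): buf='hi' undo_depth=1 redo_depth=1
After op 6 (delete): buf='h' undo_depth=2 redo_depth=0

Answer: 2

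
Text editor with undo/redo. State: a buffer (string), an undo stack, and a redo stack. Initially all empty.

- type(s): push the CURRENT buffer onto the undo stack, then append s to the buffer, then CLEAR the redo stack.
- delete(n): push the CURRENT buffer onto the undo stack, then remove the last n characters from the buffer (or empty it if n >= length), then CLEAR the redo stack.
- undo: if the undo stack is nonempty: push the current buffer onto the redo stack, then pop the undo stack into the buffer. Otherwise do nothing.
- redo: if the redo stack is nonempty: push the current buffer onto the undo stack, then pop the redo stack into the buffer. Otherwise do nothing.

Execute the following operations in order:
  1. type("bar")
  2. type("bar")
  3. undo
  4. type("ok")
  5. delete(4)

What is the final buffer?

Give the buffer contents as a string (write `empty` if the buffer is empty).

Answer: b

Derivation:
After op 1 (type): buf='bar' undo_depth=1 redo_depth=0
After op 2 (type): buf='barbar' undo_depth=2 redo_depth=0
After op 3 (undo): buf='bar' undo_depth=1 redo_depth=1
After op 4 (type): buf='barok' undo_depth=2 redo_depth=0
After op 5 (delete): buf='b' undo_depth=3 redo_depth=0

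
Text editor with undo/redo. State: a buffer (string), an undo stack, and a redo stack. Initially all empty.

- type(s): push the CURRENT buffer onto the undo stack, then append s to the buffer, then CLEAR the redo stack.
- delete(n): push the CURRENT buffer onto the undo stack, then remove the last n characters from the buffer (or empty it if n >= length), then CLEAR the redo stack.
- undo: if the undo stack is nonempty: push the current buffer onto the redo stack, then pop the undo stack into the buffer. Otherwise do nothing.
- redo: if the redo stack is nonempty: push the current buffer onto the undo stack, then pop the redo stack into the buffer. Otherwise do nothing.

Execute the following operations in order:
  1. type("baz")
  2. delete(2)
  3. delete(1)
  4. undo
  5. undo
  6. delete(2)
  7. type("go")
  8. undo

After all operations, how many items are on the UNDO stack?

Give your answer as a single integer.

Answer: 2

Derivation:
After op 1 (type): buf='baz' undo_depth=1 redo_depth=0
After op 2 (delete): buf='b' undo_depth=2 redo_depth=0
After op 3 (delete): buf='(empty)' undo_depth=3 redo_depth=0
After op 4 (undo): buf='b' undo_depth=2 redo_depth=1
After op 5 (undo): buf='baz' undo_depth=1 redo_depth=2
After op 6 (delete): buf='b' undo_depth=2 redo_depth=0
After op 7 (type): buf='bgo' undo_depth=3 redo_depth=0
After op 8 (undo): buf='b' undo_depth=2 redo_depth=1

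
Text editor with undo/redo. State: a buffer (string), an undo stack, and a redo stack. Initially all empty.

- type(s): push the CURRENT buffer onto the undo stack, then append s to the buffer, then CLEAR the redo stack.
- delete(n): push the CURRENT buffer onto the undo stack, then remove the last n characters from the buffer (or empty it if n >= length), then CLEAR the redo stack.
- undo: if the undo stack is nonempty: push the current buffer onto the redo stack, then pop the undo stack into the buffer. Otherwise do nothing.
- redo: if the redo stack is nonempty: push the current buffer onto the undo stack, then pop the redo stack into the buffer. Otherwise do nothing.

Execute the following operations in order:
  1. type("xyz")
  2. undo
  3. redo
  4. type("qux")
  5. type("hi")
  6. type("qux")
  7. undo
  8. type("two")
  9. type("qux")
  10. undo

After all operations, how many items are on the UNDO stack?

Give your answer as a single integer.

Answer: 4

Derivation:
After op 1 (type): buf='xyz' undo_depth=1 redo_depth=0
After op 2 (undo): buf='(empty)' undo_depth=0 redo_depth=1
After op 3 (redo): buf='xyz' undo_depth=1 redo_depth=0
After op 4 (type): buf='xyzqux' undo_depth=2 redo_depth=0
After op 5 (type): buf='xyzquxhi' undo_depth=3 redo_depth=0
After op 6 (type): buf='xyzquxhiqux' undo_depth=4 redo_depth=0
After op 7 (undo): buf='xyzquxhi' undo_depth=3 redo_depth=1
After op 8 (type): buf='xyzquxhitwo' undo_depth=4 redo_depth=0
After op 9 (type): buf='xyzquxhitwoqux' undo_depth=5 redo_depth=0
After op 10 (undo): buf='xyzquxhitwo' undo_depth=4 redo_depth=1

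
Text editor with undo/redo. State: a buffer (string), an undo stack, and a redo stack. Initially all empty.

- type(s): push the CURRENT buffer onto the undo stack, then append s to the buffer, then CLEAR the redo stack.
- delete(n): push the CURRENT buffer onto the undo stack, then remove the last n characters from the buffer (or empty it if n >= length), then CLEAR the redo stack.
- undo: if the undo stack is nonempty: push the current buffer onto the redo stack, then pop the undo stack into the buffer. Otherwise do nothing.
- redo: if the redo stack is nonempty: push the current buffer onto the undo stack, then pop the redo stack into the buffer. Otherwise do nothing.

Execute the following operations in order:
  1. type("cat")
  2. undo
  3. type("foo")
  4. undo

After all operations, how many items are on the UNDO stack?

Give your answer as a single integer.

Answer: 0

Derivation:
After op 1 (type): buf='cat' undo_depth=1 redo_depth=0
After op 2 (undo): buf='(empty)' undo_depth=0 redo_depth=1
After op 3 (type): buf='foo' undo_depth=1 redo_depth=0
After op 4 (undo): buf='(empty)' undo_depth=0 redo_depth=1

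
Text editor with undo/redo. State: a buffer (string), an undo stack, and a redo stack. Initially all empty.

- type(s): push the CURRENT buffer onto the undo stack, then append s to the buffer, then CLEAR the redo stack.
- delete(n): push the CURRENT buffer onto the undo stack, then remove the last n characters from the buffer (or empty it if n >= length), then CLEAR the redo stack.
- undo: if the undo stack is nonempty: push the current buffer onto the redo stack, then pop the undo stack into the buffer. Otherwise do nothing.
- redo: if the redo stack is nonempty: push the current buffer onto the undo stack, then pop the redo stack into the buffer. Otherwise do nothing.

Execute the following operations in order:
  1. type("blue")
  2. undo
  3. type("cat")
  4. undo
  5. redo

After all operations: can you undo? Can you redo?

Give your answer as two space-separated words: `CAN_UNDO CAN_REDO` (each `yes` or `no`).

After op 1 (type): buf='blue' undo_depth=1 redo_depth=0
After op 2 (undo): buf='(empty)' undo_depth=0 redo_depth=1
After op 3 (type): buf='cat' undo_depth=1 redo_depth=0
After op 4 (undo): buf='(empty)' undo_depth=0 redo_depth=1
After op 5 (redo): buf='cat' undo_depth=1 redo_depth=0

Answer: yes no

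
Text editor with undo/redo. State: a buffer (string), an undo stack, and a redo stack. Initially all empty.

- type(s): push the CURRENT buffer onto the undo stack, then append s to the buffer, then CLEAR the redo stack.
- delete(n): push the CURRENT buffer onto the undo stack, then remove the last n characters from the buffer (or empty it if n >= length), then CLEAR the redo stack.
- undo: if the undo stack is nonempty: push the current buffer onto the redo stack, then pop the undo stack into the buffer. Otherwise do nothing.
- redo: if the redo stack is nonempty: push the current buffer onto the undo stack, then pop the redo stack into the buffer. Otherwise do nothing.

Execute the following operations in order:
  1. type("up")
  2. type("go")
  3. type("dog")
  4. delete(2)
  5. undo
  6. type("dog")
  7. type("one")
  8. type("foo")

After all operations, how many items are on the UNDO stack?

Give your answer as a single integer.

After op 1 (type): buf='up' undo_depth=1 redo_depth=0
After op 2 (type): buf='upgo' undo_depth=2 redo_depth=0
After op 3 (type): buf='upgodog' undo_depth=3 redo_depth=0
After op 4 (delete): buf='upgod' undo_depth=4 redo_depth=0
After op 5 (undo): buf='upgodog' undo_depth=3 redo_depth=1
After op 6 (type): buf='upgodogdog' undo_depth=4 redo_depth=0
After op 7 (type): buf='upgodogdogone' undo_depth=5 redo_depth=0
After op 8 (type): buf='upgodogdogonefoo' undo_depth=6 redo_depth=0

Answer: 6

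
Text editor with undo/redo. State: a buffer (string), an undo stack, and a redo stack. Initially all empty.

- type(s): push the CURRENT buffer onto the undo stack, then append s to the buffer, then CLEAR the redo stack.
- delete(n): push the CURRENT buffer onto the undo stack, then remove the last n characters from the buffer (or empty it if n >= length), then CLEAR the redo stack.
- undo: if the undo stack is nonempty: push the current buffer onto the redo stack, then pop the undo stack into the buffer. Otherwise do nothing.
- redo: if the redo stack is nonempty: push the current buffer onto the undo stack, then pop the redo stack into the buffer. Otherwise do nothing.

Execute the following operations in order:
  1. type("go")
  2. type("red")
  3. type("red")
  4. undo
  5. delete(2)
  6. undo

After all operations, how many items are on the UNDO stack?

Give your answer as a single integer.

After op 1 (type): buf='go' undo_depth=1 redo_depth=0
After op 2 (type): buf='gored' undo_depth=2 redo_depth=0
After op 3 (type): buf='goredred' undo_depth=3 redo_depth=0
After op 4 (undo): buf='gored' undo_depth=2 redo_depth=1
After op 5 (delete): buf='gor' undo_depth=3 redo_depth=0
After op 6 (undo): buf='gored' undo_depth=2 redo_depth=1

Answer: 2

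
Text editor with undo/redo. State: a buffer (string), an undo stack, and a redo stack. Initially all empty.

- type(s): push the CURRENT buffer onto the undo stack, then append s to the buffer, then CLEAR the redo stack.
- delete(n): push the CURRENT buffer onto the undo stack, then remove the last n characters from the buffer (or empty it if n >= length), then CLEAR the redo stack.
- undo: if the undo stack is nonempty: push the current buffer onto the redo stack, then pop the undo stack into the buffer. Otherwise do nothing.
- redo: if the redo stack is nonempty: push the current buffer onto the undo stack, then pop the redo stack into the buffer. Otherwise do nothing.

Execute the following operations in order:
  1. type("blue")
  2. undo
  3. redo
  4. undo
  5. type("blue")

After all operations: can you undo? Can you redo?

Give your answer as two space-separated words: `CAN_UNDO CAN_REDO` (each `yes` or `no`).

Answer: yes no

Derivation:
After op 1 (type): buf='blue' undo_depth=1 redo_depth=0
After op 2 (undo): buf='(empty)' undo_depth=0 redo_depth=1
After op 3 (redo): buf='blue' undo_depth=1 redo_depth=0
After op 4 (undo): buf='(empty)' undo_depth=0 redo_depth=1
After op 5 (type): buf='blue' undo_depth=1 redo_depth=0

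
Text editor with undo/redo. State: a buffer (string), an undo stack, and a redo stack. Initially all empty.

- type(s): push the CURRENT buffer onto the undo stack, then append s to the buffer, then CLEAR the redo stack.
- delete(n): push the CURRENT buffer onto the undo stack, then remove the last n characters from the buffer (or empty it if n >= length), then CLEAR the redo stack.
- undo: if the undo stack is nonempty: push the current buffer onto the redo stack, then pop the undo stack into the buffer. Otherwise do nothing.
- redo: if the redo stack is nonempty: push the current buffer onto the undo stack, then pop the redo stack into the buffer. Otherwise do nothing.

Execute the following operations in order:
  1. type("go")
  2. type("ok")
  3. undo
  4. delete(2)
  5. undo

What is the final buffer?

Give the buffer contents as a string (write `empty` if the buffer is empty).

Answer: go

Derivation:
After op 1 (type): buf='go' undo_depth=1 redo_depth=0
After op 2 (type): buf='gook' undo_depth=2 redo_depth=0
After op 3 (undo): buf='go' undo_depth=1 redo_depth=1
After op 4 (delete): buf='(empty)' undo_depth=2 redo_depth=0
After op 5 (undo): buf='go' undo_depth=1 redo_depth=1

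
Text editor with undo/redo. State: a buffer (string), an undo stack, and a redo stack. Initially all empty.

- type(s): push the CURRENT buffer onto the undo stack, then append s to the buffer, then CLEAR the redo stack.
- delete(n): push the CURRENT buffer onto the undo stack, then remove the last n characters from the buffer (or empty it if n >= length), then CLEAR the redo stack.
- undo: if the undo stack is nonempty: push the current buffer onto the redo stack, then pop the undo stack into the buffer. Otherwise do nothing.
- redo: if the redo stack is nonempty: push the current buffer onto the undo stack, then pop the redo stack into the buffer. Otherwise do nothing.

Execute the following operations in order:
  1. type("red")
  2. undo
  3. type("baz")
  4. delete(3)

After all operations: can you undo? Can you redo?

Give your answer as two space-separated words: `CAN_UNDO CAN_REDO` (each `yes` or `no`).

After op 1 (type): buf='red' undo_depth=1 redo_depth=0
After op 2 (undo): buf='(empty)' undo_depth=0 redo_depth=1
After op 3 (type): buf='baz' undo_depth=1 redo_depth=0
After op 4 (delete): buf='(empty)' undo_depth=2 redo_depth=0

Answer: yes no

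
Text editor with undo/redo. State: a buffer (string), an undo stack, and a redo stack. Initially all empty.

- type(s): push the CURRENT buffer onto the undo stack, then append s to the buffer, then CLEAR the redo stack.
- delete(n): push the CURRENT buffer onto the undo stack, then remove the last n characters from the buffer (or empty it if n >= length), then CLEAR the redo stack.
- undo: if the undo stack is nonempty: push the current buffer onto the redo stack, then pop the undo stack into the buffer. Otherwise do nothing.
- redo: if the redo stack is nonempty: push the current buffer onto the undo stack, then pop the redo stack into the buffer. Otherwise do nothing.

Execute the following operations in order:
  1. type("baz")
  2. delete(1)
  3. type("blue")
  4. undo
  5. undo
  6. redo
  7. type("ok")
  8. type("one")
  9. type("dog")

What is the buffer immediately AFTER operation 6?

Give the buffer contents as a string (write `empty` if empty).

Answer: ba

Derivation:
After op 1 (type): buf='baz' undo_depth=1 redo_depth=0
After op 2 (delete): buf='ba' undo_depth=2 redo_depth=0
After op 3 (type): buf='bablue' undo_depth=3 redo_depth=0
After op 4 (undo): buf='ba' undo_depth=2 redo_depth=1
After op 5 (undo): buf='baz' undo_depth=1 redo_depth=2
After op 6 (redo): buf='ba' undo_depth=2 redo_depth=1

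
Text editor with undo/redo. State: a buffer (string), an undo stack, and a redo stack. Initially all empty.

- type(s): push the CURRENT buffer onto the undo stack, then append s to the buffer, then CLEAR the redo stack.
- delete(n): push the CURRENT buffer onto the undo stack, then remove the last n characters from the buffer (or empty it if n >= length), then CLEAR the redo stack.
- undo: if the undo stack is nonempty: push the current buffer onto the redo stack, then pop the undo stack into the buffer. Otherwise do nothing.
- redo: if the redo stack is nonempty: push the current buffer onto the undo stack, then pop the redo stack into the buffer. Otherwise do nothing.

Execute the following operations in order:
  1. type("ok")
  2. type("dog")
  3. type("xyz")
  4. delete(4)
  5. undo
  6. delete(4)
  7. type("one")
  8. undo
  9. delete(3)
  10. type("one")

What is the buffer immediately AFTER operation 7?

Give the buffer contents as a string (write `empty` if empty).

After op 1 (type): buf='ok' undo_depth=1 redo_depth=0
After op 2 (type): buf='okdog' undo_depth=2 redo_depth=0
After op 3 (type): buf='okdogxyz' undo_depth=3 redo_depth=0
After op 4 (delete): buf='okdo' undo_depth=4 redo_depth=0
After op 5 (undo): buf='okdogxyz' undo_depth=3 redo_depth=1
After op 6 (delete): buf='okdo' undo_depth=4 redo_depth=0
After op 7 (type): buf='okdoone' undo_depth=5 redo_depth=0

Answer: okdoone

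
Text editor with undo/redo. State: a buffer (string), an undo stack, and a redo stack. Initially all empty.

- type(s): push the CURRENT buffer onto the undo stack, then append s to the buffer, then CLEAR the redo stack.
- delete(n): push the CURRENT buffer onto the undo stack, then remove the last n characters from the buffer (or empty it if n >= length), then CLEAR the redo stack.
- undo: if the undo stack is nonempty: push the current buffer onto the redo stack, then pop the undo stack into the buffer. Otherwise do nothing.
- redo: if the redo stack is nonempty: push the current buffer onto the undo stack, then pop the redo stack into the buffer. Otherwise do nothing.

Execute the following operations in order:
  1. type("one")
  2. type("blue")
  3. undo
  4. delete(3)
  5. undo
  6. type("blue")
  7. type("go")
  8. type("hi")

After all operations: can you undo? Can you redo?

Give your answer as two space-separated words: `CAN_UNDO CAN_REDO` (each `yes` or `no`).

After op 1 (type): buf='one' undo_depth=1 redo_depth=0
After op 2 (type): buf='oneblue' undo_depth=2 redo_depth=0
After op 3 (undo): buf='one' undo_depth=1 redo_depth=1
After op 4 (delete): buf='(empty)' undo_depth=2 redo_depth=0
After op 5 (undo): buf='one' undo_depth=1 redo_depth=1
After op 6 (type): buf='oneblue' undo_depth=2 redo_depth=0
After op 7 (type): buf='onebluego' undo_depth=3 redo_depth=0
After op 8 (type): buf='onebluegohi' undo_depth=4 redo_depth=0

Answer: yes no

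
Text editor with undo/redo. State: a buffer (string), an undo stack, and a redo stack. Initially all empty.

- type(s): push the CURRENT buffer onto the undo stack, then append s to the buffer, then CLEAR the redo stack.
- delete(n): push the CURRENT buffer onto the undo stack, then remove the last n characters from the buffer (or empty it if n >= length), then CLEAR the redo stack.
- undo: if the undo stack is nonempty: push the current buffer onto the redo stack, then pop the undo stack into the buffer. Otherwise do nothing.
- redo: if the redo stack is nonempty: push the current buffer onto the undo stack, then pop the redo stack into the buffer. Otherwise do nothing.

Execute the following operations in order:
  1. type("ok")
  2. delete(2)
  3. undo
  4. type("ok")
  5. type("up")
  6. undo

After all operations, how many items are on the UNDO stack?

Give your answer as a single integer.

After op 1 (type): buf='ok' undo_depth=1 redo_depth=0
After op 2 (delete): buf='(empty)' undo_depth=2 redo_depth=0
After op 3 (undo): buf='ok' undo_depth=1 redo_depth=1
After op 4 (type): buf='okok' undo_depth=2 redo_depth=0
After op 5 (type): buf='okokup' undo_depth=3 redo_depth=0
After op 6 (undo): buf='okok' undo_depth=2 redo_depth=1

Answer: 2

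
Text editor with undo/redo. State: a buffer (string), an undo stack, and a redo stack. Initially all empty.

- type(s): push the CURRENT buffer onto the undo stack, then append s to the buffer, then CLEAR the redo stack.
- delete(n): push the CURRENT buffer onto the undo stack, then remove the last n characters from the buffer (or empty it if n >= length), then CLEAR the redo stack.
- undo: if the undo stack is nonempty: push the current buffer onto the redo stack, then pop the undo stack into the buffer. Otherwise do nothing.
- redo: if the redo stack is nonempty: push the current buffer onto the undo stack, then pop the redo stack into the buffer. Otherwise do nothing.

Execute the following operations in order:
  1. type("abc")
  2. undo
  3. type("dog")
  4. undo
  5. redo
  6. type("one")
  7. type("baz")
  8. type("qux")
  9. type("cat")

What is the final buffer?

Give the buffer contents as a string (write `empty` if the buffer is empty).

After op 1 (type): buf='abc' undo_depth=1 redo_depth=0
After op 2 (undo): buf='(empty)' undo_depth=0 redo_depth=1
After op 3 (type): buf='dog' undo_depth=1 redo_depth=0
After op 4 (undo): buf='(empty)' undo_depth=0 redo_depth=1
After op 5 (redo): buf='dog' undo_depth=1 redo_depth=0
After op 6 (type): buf='dogone' undo_depth=2 redo_depth=0
After op 7 (type): buf='dogonebaz' undo_depth=3 redo_depth=0
After op 8 (type): buf='dogonebazqux' undo_depth=4 redo_depth=0
After op 9 (type): buf='dogonebazquxcat' undo_depth=5 redo_depth=0

Answer: dogonebazquxcat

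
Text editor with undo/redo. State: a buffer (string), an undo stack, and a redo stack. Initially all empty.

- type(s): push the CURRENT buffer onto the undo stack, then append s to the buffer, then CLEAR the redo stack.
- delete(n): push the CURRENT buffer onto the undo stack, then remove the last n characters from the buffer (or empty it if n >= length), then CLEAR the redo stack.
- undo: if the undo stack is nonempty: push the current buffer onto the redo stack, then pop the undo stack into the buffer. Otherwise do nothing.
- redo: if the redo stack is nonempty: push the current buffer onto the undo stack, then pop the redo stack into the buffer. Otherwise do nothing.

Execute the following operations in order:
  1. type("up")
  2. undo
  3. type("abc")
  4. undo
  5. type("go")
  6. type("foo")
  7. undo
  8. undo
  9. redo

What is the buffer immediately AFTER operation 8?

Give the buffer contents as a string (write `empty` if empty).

Answer: empty

Derivation:
After op 1 (type): buf='up' undo_depth=1 redo_depth=0
After op 2 (undo): buf='(empty)' undo_depth=0 redo_depth=1
After op 3 (type): buf='abc' undo_depth=1 redo_depth=0
After op 4 (undo): buf='(empty)' undo_depth=0 redo_depth=1
After op 5 (type): buf='go' undo_depth=1 redo_depth=0
After op 6 (type): buf='gofoo' undo_depth=2 redo_depth=0
After op 7 (undo): buf='go' undo_depth=1 redo_depth=1
After op 8 (undo): buf='(empty)' undo_depth=0 redo_depth=2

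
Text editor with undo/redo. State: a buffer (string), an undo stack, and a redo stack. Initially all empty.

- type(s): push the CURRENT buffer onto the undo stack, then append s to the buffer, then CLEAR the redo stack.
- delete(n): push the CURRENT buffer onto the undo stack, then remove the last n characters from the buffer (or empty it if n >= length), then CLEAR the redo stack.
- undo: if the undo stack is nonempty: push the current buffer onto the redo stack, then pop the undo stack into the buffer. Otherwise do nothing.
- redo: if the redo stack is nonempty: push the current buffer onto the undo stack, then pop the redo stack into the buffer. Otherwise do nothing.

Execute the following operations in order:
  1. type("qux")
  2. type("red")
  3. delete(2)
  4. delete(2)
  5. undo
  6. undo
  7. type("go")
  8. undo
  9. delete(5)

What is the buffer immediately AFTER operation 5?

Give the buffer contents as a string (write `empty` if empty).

Answer: quxr

Derivation:
After op 1 (type): buf='qux' undo_depth=1 redo_depth=0
After op 2 (type): buf='quxred' undo_depth=2 redo_depth=0
After op 3 (delete): buf='quxr' undo_depth=3 redo_depth=0
After op 4 (delete): buf='qu' undo_depth=4 redo_depth=0
After op 5 (undo): buf='quxr' undo_depth=3 redo_depth=1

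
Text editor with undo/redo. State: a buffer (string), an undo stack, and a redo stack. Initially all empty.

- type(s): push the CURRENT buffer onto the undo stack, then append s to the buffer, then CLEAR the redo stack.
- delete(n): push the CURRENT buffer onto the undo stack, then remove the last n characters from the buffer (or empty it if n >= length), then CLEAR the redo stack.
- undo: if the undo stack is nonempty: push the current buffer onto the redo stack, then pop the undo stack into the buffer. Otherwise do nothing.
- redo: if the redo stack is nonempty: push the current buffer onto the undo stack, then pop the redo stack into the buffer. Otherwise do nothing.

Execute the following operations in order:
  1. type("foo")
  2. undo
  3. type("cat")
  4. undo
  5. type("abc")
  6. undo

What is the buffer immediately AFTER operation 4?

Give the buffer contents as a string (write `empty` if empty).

After op 1 (type): buf='foo' undo_depth=1 redo_depth=0
After op 2 (undo): buf='(empty)' undo_depth=0 redo_depth=1
After op 3 (type): buf='cat' undo_depth=1 redo_depth=0
After op 4 (undo): buf='(empty)' undo_depth=0 redo_depth=1

Answer: empty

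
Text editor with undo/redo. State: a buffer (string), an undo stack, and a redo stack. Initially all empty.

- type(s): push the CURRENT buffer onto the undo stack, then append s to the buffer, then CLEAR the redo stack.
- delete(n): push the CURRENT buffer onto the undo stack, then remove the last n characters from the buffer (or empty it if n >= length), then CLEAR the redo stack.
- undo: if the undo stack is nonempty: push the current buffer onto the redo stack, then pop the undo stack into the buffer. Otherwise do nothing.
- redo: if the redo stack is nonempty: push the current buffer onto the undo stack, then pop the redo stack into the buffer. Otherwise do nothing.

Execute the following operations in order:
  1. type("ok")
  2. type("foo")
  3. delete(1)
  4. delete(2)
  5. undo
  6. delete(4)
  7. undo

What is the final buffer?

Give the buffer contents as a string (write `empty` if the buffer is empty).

Answer: okfo

Derivation:
After op 1 (type): buf='ok' undo_depth=1 redo_depth=0
After op 2 (type): buf='okfoo' undo_depth=2 redo_depth=0
After op 3 (delete): buf='okfo' undo_depth=3 redo_depth=0
After op 4 (delete): buf='ok' undo_depth=4 redo_depth=0
After op 5 (undo): buf='okfo' undo_depth=3 redo_depth=1
After op 6 (delete): buf='(empty)' undo_depth=4 redo_depth=0
After op 7 (undo): buf='okfo' undo_depth=3 redo_depth=1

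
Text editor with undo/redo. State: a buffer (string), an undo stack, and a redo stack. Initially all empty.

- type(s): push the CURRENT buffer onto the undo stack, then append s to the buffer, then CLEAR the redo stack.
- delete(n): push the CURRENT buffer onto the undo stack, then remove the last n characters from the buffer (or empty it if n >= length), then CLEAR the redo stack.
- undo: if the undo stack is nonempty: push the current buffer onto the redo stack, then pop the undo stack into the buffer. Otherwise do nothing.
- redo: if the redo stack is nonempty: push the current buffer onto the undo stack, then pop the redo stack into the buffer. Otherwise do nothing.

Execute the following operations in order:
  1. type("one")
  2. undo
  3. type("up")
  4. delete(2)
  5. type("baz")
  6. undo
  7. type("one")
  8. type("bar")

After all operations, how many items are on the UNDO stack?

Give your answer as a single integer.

Answer: 4

Derivation:
After op 1 (type): buf='one' undo_depth=1 redo_depth=0
After op 2 (undo): buf='(empty)' undo_depth=0 redo_depth=1
After op 3 (type): buf='up' undo_depth=1 redo_depth=0
After op 4 (delete): buf='(empty)' undo_depth=2 redo_depth=0
After op 5 (type): buf='baz' undo_depth=3 redo_depth=0
After op 6 (undo): buf='(empty)' undo_depth=2 redo_depth=1
After op 7 (type): buf='one' undo_depth=3 redo_depth=0
After op 8 (type): buf='onebar' undo_depth=4 redo_depth=0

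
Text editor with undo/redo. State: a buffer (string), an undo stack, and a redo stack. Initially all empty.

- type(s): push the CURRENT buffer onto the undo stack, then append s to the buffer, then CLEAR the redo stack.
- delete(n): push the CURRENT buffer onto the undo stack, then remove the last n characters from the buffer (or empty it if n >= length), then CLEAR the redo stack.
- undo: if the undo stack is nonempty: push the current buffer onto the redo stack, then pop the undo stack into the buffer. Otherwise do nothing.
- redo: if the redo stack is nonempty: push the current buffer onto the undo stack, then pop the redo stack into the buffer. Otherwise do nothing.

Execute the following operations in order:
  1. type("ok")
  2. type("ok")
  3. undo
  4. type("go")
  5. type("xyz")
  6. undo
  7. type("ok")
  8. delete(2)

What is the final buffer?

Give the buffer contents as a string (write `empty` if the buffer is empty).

Answer: okgo

Derivation:
After op 1 (type): buf='ok' undo_depth=1 redo_depth=0
After op 2 (type): buf='okok' undo_depth=2 redo_depth=0
After op 3 (undo): buf='ok' undo_depth=1 redo_depth=1
After op 4 (type): buf='okgo' undo_depth=2 redo_depth=0
After op 5 (type): buf='okgoxyz' undo_depth=3 redo_depth=0
After op 6 (undo): buf='okgo' undo_depth=2 redo_depth=1
After op 7 (type): buf='okgook' undo_depth=3 redo_depth=0
After op 8 (delete): buf='okgo' undo_depth=4 redo_depth=0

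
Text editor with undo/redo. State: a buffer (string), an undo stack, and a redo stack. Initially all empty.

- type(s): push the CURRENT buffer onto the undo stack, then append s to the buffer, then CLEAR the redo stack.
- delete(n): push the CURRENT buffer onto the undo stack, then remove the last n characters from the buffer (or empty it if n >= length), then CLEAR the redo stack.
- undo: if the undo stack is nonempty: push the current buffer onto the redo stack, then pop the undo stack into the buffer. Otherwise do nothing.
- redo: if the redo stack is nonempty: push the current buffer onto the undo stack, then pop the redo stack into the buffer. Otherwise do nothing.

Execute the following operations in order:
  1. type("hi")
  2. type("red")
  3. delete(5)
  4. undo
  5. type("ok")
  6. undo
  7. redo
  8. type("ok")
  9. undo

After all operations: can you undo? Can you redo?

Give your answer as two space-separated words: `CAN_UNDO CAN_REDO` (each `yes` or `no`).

After op 1 (type): buf='hi' undo_depth=1 redo_depth=0
After op 2 (type): buf='hired' undo_depth=2 redo_depth=0
After op 3 (delete): buf='(empty)' undo_depth=3 redo_depth=0
After op 4 (undo): buf='hired' undo_depth=2 redo_depth=1
After op 5 (type): buf='hiredok' undo_depth=3 redo_depth=0
After op 6 (undo): buf='hired' undo_depth=2 redo_depth=1
After op 7 (redo): buf='hiredok' undo_depth=3 redo_depth=0
After op 8 (type): buf='hiredokok' undo_depth=4 redo_depth=0
After op 9 (undo): buf='hiredok' undo_depth=3 redo_depth=1

Answer: yes yes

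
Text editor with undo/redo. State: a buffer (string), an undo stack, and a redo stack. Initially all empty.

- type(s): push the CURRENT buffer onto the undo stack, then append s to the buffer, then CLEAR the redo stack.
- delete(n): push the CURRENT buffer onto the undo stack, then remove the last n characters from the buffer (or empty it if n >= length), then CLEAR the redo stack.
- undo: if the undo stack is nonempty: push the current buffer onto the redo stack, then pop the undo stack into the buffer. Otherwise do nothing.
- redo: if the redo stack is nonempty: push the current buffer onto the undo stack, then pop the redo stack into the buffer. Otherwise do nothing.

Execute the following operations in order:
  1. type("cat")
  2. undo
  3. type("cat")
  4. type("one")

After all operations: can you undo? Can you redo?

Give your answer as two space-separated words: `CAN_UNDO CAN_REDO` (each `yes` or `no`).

After op 1 (type): buf='cat' undo_depth=1 redo_depth=0
After op 2 (undo): buf='(empty)' undo_depth=0 redo_depth=1
After op 3 (type): buf='cat' undo_depth=1 redo_depth=0
After op 4 (type): buf='catone' undo_depth=2 redo_depth=0

Answer: yes no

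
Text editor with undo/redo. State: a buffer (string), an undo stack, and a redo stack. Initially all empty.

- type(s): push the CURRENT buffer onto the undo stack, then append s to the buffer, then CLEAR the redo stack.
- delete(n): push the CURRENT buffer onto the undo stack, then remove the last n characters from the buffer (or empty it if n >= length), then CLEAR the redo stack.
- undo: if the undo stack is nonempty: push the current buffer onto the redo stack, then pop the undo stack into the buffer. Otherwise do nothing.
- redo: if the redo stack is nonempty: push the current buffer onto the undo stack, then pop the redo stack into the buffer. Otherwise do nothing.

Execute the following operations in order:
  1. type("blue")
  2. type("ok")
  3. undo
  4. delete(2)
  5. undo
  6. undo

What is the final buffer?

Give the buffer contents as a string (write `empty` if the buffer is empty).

After op 1 (type): buf='blue' undo_depth=1 redo_depth=0
After op 2 (type): buf='blueok' undo_depth=2 redo_depth=0
After op 3 (undo): buf='blue' undo_depth=1 redo_depth=1
After op 4 (delete): buf='bl' undo_depth=2 redo_depth=0
After op 5 (undo): buf='blue' undo_depth=1 redo_depth=1
After op 6 (undo): buf='(empty)' undo_depth=0 redo_depth=2

Answer: empty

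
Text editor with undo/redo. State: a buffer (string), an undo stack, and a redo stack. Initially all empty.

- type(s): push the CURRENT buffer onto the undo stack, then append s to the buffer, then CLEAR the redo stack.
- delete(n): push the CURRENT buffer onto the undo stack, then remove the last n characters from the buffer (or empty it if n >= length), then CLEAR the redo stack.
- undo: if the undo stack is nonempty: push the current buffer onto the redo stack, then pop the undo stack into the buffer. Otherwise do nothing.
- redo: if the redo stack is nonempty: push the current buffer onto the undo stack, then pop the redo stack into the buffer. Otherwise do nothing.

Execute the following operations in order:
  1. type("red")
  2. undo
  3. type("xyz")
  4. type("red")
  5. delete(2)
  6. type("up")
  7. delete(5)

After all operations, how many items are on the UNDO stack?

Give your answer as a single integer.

Answer: 5

Derivation:
After op 1 (type): buf='red' undo_depth=1 redo_depth=0
After op 2 (undo): buf='(empty)' undo_depth=0 redo_depth=1
After op 3 (type): buf='xyz' undo_depth=1 redo_depth=0
After op 4 (type): buf='xyzred' undo_depth=2 redo_depth=0
After op 5 (delete): buf='xyzr' undo_depth=3 redo_depth=0
After op 6 (type): buf='xyzrup' undo_depth=4 redo_depth=0
After op 7 (delete): buf='x' undo_depth=5 redo_depth=0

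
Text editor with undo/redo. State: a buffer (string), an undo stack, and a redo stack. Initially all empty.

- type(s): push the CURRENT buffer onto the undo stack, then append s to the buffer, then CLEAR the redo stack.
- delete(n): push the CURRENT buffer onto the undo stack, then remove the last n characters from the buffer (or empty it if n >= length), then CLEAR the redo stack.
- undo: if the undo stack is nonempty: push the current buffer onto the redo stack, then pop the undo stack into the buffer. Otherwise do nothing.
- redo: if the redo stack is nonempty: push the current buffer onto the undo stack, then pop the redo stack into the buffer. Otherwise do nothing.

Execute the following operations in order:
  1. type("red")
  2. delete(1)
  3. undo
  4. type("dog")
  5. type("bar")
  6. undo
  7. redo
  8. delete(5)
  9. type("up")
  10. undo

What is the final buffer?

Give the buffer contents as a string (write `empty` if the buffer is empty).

Answer: redd

Derivation:
After op 1 (type): buf='red' undo_depth=1 redo_depth=0
After op 2 (delete): buf='re' undo_depth=2 redo_depth=0
After op 3 (undo): buf='red' undo_depth=1 redo_depth=1
After op 4 (type): buf='reddog' undo_depth=2 redo_depth=0
After op 5 (type): buf='reddogbar' undo_depth=3 redo_depth=0
After op 6 (undo): buf='reddog' undo_depth=2 redo_depth=1
After op 7 (redo): buf='reddogbar' undo_depth=3 redo_depth=0
After op 8 (delete): buf='redd' undo_depth=4 redo_depth=0
After op 9 (type): buf='reddup' undo_depth=5 redo_depth=0
After op 10 (undo): buf='redd' undo_depth=4 redo_depth=1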